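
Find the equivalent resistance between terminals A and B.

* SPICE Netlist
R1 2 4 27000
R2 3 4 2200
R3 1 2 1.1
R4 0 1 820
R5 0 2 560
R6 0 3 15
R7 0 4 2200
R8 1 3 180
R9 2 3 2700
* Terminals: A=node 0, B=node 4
The network is not a plain series/parallel combination. Inject a 1 A test current into terminal A (node 0) and return it from terminal B (node 4); then R_eq = V_A / (1 A).
Nodal analysis, taking node 4 as the 0 V reference.
Current source I_test pushes 1 A into node 0 and draws it out of node 4.
KCL at each unknown node (sum of currents leaving = 0; resistances in Ω):
  Node 0: (V_0 - V_1)/820 + (V_0 - V_2)/560 + (V_0 - V_3)/15 + (V_0 - 0)/2200 - 1 = 0
  Node 1: (V_1 - V_0)/820 + (V_1 - V_2)/1.1 + (V_1 - V_3)/180 = 0
  Node 2: (V_2 - V_0)/560 + (V_2 - V_1)/1.1 + (V_2 - 0)/27000 + (V_2 - V_3)/2700 = 0
  Node 3: (V_3 - V_0)/15 + (V_3 - V_1)/180 + (V_3 - V_2)/2700 + (V_3 - 0)/2200 = 0
Collecting terms (coefficients in siemens):
  0.07013·V_0 - 0.00122·V_1 - 0.001786·V_2 - 0.06667·V_3 = 1
  0.9159·V_1 - 0.00122·V_0 - 0.9091·V_2 - 0.005556·V_3 = 0
  0.9113·V_2 - 0.001786·V_0 - 0.9091·V_1 - 0.0003704·V_3 = 0
  0.07305·V_3 - 0.06667·V_0 - 0.005556·V_1 - 0.0003704·V_2 = 0
Solving these 4 simultaneous equations (Gaussian elimination) gives:
  V_0 = 1061 V, V_1 = 1052 V, V_2 = 1052 V, V_3 = 1053 V
R_eq = V_0 / 1 A = 1061 Ω = 1.061 kΩ

Final answer: 1.061 kΩ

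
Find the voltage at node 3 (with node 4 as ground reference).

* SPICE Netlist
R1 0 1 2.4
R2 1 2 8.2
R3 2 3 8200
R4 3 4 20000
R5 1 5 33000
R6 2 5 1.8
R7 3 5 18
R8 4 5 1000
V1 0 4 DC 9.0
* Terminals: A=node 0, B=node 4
Nodal analysis, taking node 4 as the 0 V reference.
Source V1 fixes V_0 = 9 V.
KCL at each unknown node (sum of currents leaving = 0; resistances in Ω):
  Node 1: (V_1 - 9)/2.4 + (V_1 - V_2)/8.2 + (V_1 - V_5)/33000 = 0
  Node 2: (V_2 - V_1)/8.2 + (V_2 - V_3)/8200 + (V_2 - V_5)/1.8 = 0
  Node 3: (V_3 - V_2)/8200 + (V_3 - 0)/20000 + (V_3 - V_5)/18 = 0
  Node 5: (V_5 - V_1)/33000 + (V_5 - V_2)/1.8 + (V_5 - V_3)/18 + (V_5 - 0)/1000 = 0
Collecting terms (coefficients in siemens):
  0.5386·V_1 - 0.122·V_2 - 0.0000303·V_5 = 3.75
  0.6776·V_2 - 0.122·V_1 - 0.000122·V_3 - 0.5556·V_5 = 0
  0.05573·V_3 - 0.000122·V_2 - 0.05556·V_5 = 0
  0.6121·V_5 - 0.0000303·V_1 - 0.5556·V_2 - 0.05556·V_3 = 0
Solving these 4 simultaneous equations (Gaussian elimination) gives:
  V_1 = 8.978 V, V_2 = 8.901 V, V_3 = 8.876 V, V_5 = 8.884 V
The requested potential is V_3 = 8.876 V.

Final answer: V_3 = 8.876 V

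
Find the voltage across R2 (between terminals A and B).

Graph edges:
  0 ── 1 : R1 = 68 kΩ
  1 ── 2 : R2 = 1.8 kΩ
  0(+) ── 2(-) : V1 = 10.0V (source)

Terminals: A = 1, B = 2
R1 and R2 are in series across V1 (node 0 → node 1 → node 2), and the output A–B is taken across R2, so this is a voltage divider.
Series current: I = V1/(R1 + R2) = 10/(68000 + 1800) = 10/69800 = 0.0001433 A
V_R2 = I × R2 = V1 × R2/(R1 + R2) = 10 × 1800/69800 = 0.2579 V

Final answer: 0.2579 V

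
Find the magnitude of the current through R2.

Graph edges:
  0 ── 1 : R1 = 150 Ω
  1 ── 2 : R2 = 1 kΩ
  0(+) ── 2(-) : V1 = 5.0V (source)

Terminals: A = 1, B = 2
Nodal analysis, taking node 2 as the 0 V reference.
Source V1 fixes V_0 = 5 V.
KCL at each unknown node (sum of currents leaving = 0; resistances in Ω):
  Node 1: (V_1 - 5)/150 + (V_1 - 0)/1000 = 0
Collecting terms: 0.007667 × V_1 = 0.03333  =>  V_1 = 4.348 V
I_R2 = (V_1 - V_2)/R2 = (4.348 - 0)/1000 = 0.004348 A
|I_R2| = 0.004348 A

Final answer: |I_R2| = 0.004348 A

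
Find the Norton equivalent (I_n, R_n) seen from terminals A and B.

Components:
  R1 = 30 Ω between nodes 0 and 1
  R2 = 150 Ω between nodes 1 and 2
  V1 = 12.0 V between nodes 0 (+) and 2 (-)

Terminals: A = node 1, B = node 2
Find the Thévenin equivalent first; then I_n = V_th/R_th and R_n = R_th.
Step 1 — V_th is the open-circuit voltage V_A - V_B (nothing connected across the terminals).
Nodal analysis, taking node 2 as the 0 V reference.
Source V1 fixes V_0 = 12 V.
KCL at each unknown node (sum of currents leaving = 0; resistances in Ω):
  Node 1: (V_1 - 12)/30 + (V_1 - 0)/150 = 0
Collecting terms: 0.04 × V_1 = 0.4  =>  V_1 = 10 V
V_th = V_1 - V_2 = 10 - 0 = 10 V
Step 2 — R_th: zero the source — replace V1 by a short circuit (node 2 merges into node 0) — and find the resistance seen between A (node 1) and B (node 0).
Reduce the network between node 1 (A) and node 0 (B) by series/parallel combination:
  Rp1 = R1 ‖ R2 (parallel, both between nodes 0 and 1) = 1/(1/30 + 1/150) = 25 Ω
R_th = 25 Ω
I_n = V_th/R_th = 10/25 = 0.4 A, and R_n = R_th = 25 Ω

Final answer: I_n = 0.4 A, R_n = 25 Ω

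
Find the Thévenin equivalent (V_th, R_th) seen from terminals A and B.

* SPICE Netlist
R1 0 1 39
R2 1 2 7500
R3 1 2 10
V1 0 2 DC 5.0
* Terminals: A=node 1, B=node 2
Step 1 — V_th is the open-circuit voltage V_A - V_B (nothing connected across the terminals).
Nodal analysis, taking node 2 as the 0 V reference.
Source V1 fixes V_0 = 5 V.
KCL at each unknown node (sum of currents leaving = 0; resistances in Ω):
  Node 1: (V_1 - 5)/39 + (V_1 - 0)/7500 + (V_1 - 0)/10 = 0
Collecting terms: 0.1258 × V_1 = 0.1282  =>  V_1 = 1.019 V
V_th = V_1 - V_2 = 1.019 - 0 = 1.019 V
Step 2 — R_th: zero the source — replace V1 by a short circuit (node 2 merges into node 0) — and find the resistance seen between A (node 1) and B (node 0).
Reduce the network between node 1 (A) and node 0 (B) by series/parallel combination:
  Rp1 = R1 ‖ R2 ‖ R3 (parallel, all between nodes 0 and 1) = 1/(1/39 + 1/7500 + 1/10) = 7.951 Ω
R_th = 7.951 Ω

Final answer: V_th = 1.019 V, R_th = 7.951 Ω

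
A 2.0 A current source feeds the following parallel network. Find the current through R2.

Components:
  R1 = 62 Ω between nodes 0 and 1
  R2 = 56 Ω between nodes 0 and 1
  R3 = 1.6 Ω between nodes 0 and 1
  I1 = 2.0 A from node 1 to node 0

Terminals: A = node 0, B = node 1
All resistors sit directly between nodes 0 and 1, so they are in parallel and share one voltage V; the full source current 2 A splits among them.
1/R_par = 1/62 + 1/56 + 1/1.6 = 0.659 S  =>  R_par = 1.517 Ω
V = I × R_par = 2 × 1.517 = 3.035 V
I_R2 = V/R2 = 3.035/56 = 0.0542 A

Final answer: 0.0542 A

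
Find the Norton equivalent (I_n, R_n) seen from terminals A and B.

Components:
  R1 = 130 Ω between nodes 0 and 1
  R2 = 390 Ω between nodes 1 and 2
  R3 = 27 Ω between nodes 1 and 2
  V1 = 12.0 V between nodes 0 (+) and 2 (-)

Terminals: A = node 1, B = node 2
Find the Thévenin equivalent first; then I_n = V_th/R_th and R_n = R_th.
Step 1 — V_th is the open-circuit voltage V_A - V_B (nothing connected across the terminals).
Nodal analysis, taking node 2 as the 0 V reference.
Source V1 fixes V_0 = 12 V.
KCL at each unknown node (sum of currents leaving = 0; resistances in Ω):
  Node 1: (V_1 - 12)/130 + (V_1 - 0)/390 + (V_1 - 0)/27 = 0
Collecting terms: 0.04729 × V_1 = 0.09231  =>  V_1 = 1.952 V
V_th = V_1 - V_2 = 1.952 - 0 = 1.952 V
Step 2 — R_th: zero the source — replace V1 by a short circuit (node 2 merges into node 0) — and find the resistance seen between A (node 1) and B (node 0).
Reduce the network between node 1 (A) and node 0 (B) by series/parallel combination:
  Rp1 = R1 ‖ R2 ‖ R3 (parallel, all between nodes 0 and 1) = 1/(1/130 + 1/390 + 1/27) = 21.14 Ω
R_th = 21.14 Ω
I_n = V_th/R_th = 1.952/21.14 = 0.09231 A, and R_n = R_th = 21.14 Ω

Final answer: I_n = 0.09231 A, R_n = 21.14 Ω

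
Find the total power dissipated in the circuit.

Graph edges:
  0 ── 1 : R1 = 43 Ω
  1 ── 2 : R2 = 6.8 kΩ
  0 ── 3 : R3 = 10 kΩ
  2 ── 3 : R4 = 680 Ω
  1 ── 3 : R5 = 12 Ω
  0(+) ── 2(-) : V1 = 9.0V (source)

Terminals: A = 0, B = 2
Nodal analysis, taking node 2 as the 0 V reference.
Source V1 fixes V_0 = 9 V.
KCL at each unknown node (sum of currents leaving = 0; resistances in Ω):
  Node 1: (V_1 - 9)/43 + (V_1 - 0)/6800 + (V_1 - V_3)/12 = 0
  Node 3: (V_3 - 9)/10000 + (V_3 - 0)/680 + (V_3 - V_1)/12 = 0
Collecting terms (coefficients in siemens):
  0.1067·V_1 - 0.08333·V_3 = 0.2093
  0.0849·V_3 - 0.08333·V_1 = 0.0009
Determinant D = (0.1067)(0.0849) - (-0.08333)(-0.08333) = 0.002118
V_1 = [(0.2093)(0.0849) - (-0.08333)(0.0009)]/D = 8.426 V
V_3 = [(0.1067)(0.0009) - (0.2093)(-0.08333)]/D = 8.281 V
Power in each resistor, P = (ΔV)²/R:
  P_R1 = (9 - 8.426)²/43 = 0.007658 W
  P_R2 = (8.426 - 0)²/6800 = 0.01044 W
  P_R3 = (9 - 8.281)²/10000 = 0.00005171 W
  P_R4 = (0 - 8.281)²/680 = 0.1008 W
  P_R5 = (8.426 - 8.281)²/12 = 0.001759 W
P_total = P_R1 + P_R2 + P_R3 + P_R4 + P_R5 = 0.1208 W

Final answer: 0.1208 W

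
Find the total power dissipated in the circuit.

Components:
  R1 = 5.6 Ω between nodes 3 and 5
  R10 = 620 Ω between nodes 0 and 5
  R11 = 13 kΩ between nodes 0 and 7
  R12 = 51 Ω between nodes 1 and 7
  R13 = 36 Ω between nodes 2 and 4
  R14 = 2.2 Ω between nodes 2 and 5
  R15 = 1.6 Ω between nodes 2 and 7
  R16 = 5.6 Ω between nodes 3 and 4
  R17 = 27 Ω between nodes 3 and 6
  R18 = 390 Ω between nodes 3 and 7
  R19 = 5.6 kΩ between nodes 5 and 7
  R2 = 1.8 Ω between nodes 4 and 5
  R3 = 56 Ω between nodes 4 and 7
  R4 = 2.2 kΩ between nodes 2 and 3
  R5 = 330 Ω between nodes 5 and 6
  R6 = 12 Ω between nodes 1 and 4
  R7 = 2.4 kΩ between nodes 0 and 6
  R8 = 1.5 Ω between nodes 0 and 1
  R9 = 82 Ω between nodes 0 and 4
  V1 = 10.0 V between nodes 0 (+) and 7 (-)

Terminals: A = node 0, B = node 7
Nodal analysis, taking node 7 as the 0 V reference.
Source V1 fixes V_0 = 10 V.
KCL at each unknown node (sum of currents leaving = 0; resistances in Ω):
  Node 1: (V_1 - V_4)/12 + (V_1 - 10)/1.5 + (V_1 - 0)/51 = 0
  Node 2: (V_2 - V_3)/2200 + (V_2 - V_4)/36 + (V_2 - V_5)/2.2 + (V_2 - 0)/1.6 = 0
  Node 3: (V_3 - V_5)/5.6 + (V_3 - V_2)/2200 + (V_3 - V_4)/5.6 + (V_3 - V_6)/27 + (V_3 - 0)/390 = 0
  Node 4: (V_4 - V_5)/1.8 + (V_4 - 0)/56 + (V_4 - V_1)/12 + (V_4 - 10)/82 + (V_4 - V_2)/36 + (V_4 - V_3)/5.6 = 0
  Node 5: (V_5 - V_3)/5.6 + (V_5 - V_4)/1.8 + (V_5 - V_6)/330 + (V_5 - 10)/620 + (V_5 - V_2)/2.2 + (V_5 - 0)/5600 = 0
  Node 6: (V_6 - V_5)/330 + (V_6 - 10)/2400 + (V_6 - V_3)/27 = 0
Collecting terms (coefficients in siemens):
  0.7696·V_1 - 0.08333·V_4 = 6.667
  1.108·V_2 - 0.0004545·V_3 - 0.02778·V_4 - 0.4545·V_5 = 0
  0.3972·V_3 - 0.0004545·V_2 - 0.1786·V_4 - 0.1786·V_5 - 0.03704·V_6 = 0
  0.8753·V_4 - 0.08333·V_1 - 0.02778·V_2 - 0.1786·V_3 - 0.5556·V_5 = 0.122
  1.193·V_5 - 0.4545·V_2 - 0.1786·V_3 - 0.5556·V_4 - 0.00303·V_6 = 0.01613
  0.04048·V_6 - 0.03704·V_3 - 0.00303·V_5 = 0.004167
Solving these 6 simultaneous equations (Gaussian elimination) gives:
  V_1 = 8.965 V, V_2 = 0.8994 V, V_3 = 2.391 V, V_4 = 2.791 V
  V_5 = 2.019 V, V_6 = 2.441 V
Power in each resistor, P = (ΔV)²/R:
  P_R1 = (2.391 - 2.019)²/5.6 = 0.02471 W
  P_R2 = (2.791 - 2.019)²/1.8 = 0.3308 W
  P_R3 = (2.791 - 0)²/56 = 0.1391 W
  P_R4 = (0.8994 - 2.391)²/2200 = 0.001011 W
  P_R5 = (2.019 - 2.441)²/330 = 0.0005408 W
  P_R6 = (8.965 - 2.791)²/12 = 3.177 W
  P_R7 = (10 - 2.441)²/2400 = 0.0238 W
  P_R8 = (10 - 8.965)²/1.5 = 0.7147 W
  P_R9 = (10 - 2.791)²/82 = 0.6338 W
  P_R10 = (10 - 2.019)²/620 = 0.1027 W
  P_R11 = (10 - 0)²/13000 = 0.007692 W
  P_R12 = (8.965 - 0)²/51 = 1.576 W
  P_R13 = (0.8994 - 2.791)²/36 = 0.09935 W
  P_R14 = (0.8994 - 2.019)²/2.2 = 0.5698 W
  P_R15 = (0.8994 - 0)²/1.6 = 0.5056 W
  P_R16 = (2.391 - 2.791)²/5.6 = 0.02852 W
  P_R17 = (2.391 - 2.441)²/27 = 0.00009434 W
  P_R18 = (2.391 - 0)²/390 = 0.01466 W
  P_R19 = (2.019 - 0)²/5600 = 0.0007279 W
P_total = P_R1 + P_R2 + P_R3 + P_R4 + P_R5 + P_R6 + P_R7 + P_R8 + P_R9 + P_R10 + P_R11 + P_R12 + P_R13 + P_R14 + P_R15 + P_R16 + P_R17 + P_R18 + P_R19 = 7.95 W

Final answer: 7.95 W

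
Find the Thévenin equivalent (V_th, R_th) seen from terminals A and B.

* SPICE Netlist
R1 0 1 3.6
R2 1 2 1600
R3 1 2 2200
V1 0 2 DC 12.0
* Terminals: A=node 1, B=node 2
Step 1 — V_th is the open-circuit voltage V_A - V_B (nothing connected across the terminals).
Nodal analysis, taking node 2 as the 0 V reference.
Source V1 fixes V_0 = 12 V.
KCL at each unknown node (sum of currents leaving = 0; resistances in Ω):
  Node 1: (V_1 - 12)/3.6 + (V_1 - 0)/1600 + (V_1 - 0)/2200 = 0
Collecting terms: 0.2789 × V_1 = 3.333  =>  V_1 = 11.95 V
V_th = V_1 - V_2 = 11.95 - 0 = 11.95 V
Step 2 — R_th: zero the source — replace V1 by a short circuit (node 2 merges into node 0) — and find the resistance seen between A (node 1) and B (node 0).
Reduce the network between node 1 (A) and node 0 (B) by series/parallel combination:
  Rp1 = R1 ‖ R2 ‖ R3 (parallel, all between nodes 0 and 1) = 1/(1/3.6 + 1/1600 + 1/2200) = 3.586 Ω
R_th = 3.586 Ω

Final answer: V_th = 11.95 V, R_th = 3.586 Ω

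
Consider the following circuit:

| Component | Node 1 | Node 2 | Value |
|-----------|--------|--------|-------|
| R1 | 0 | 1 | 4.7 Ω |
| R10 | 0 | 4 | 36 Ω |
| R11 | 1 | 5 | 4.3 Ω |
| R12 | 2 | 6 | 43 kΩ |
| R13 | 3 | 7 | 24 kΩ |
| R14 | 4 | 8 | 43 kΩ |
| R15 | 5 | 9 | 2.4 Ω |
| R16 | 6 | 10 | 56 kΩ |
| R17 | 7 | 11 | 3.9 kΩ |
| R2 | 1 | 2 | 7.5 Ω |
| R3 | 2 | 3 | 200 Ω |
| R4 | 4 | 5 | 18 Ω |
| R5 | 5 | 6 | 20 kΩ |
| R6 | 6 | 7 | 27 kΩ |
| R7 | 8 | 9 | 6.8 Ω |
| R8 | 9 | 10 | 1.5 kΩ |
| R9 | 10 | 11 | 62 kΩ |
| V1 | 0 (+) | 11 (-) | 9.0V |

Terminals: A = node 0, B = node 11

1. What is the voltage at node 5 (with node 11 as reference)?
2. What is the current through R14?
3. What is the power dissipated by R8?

Nodal analysis, taking node 11 as the 0 V reference.
Source V1 fixes V_0 = 9 V.
KCL at each unknown node (sum of currents leaving = 0; resistances in Ω):
  Node 1: (V_1 - 9)/4.7 + (V_1 - V_2)/7.5 + (V_1 - V_5)/4.3 = 0
  Node 2: (V_2 - V_1)/7.5 + (V_2 - V_3)/200 + (V_2 - V_6)/43000 = 0
  Node 3: (V_3 - V_2)/200 + (V_3 - V_7)/24000 = 0
  Node 4: (V_4 - V_5)/18 + (V_4 - 9)/36 + (V_4 - V_8)/43000 = 0
  Node 5: (V_5 - V_4)/18 + (V_5 - V_6)/20000 + (V_5 - V_1)/4.3 + (V_5 - V_9)/2.4 = 0
  Node 6: (V_6 - V_5)/20000 + (V_6 - V_7)/27000 + (V_6 - V_2)/43000 + (V_6 - V_10)/56000 = 0
  Node 7: (V_7 - V_6)/27000 + (V_7 - V_3)/24000 + (V_7 - 0)/3900 = 0
  Node 8: (V_8 - V_9)/6.8 + (V_8 - V_4)/43000 = 0
  Node 9: (V_9 - V_8)/6.8 + (V_9 - V_10)/1500 + (V_9 - V_5)/2.4 = 0
  Node 10: (V_10 - V_9)/1500 + (V_10 - 0)/62000 + (V_10 - V_6)/56000 = 0
Collecting terms (coefficients in siemens):
  0.5787·V_1 - 0.1333·V_2 - 0.2326·V_5 = 1.915
  0.1384·V_2 - 0.1333·V_1 - 0.005·V_3 - 0.00002326·V_6 = 0
  0.005042·V_3 - 0.005·V_2 - 0.00004167·V_7 = 0
  0.08336·V_4 - 0.05556·V_5 - 0.00002326·V_8 = 0.25
  0.7048·V_5 - 0.2326·V_1 - 0.05556·V_4 - 0.00005·V_6 - 0.4167·V_9 = 0
  0.0001281·V_6 - 0.00002326·V_2 - 0.00005·V_5 - 0.00003704·V_7 - 0.00001786·V_10 = 0
  0.0003351·V_7 - 0.00004167·V_3 - 0.00003704·V_6 = 0
  0.1471·V_8 - 0.00002326·V_4 - 0.1471·V_9 = 0
  0.5644·V_9 - 0.4167·V_5 - 0.1471·V_8 - 0.0006667·V_10 = 0
  0.0007007·V_10 - 0.00001786·V_6 - 0.0006667·V_9 = 0
Solving these 10 simultaneous equations (Gaussian elimination) gives:
  V_1 = 8.997 V, V_2 = 8.995 V, V_3 = 8.936 V, V_4 = 8.998 V
  V_5 = 8.996 V, V_6 = 6.901 V, V_7 = 1.874 V, V_8 = 8.996 V
  V_9 = 8.996 V, V_10 = 8.736 V
Part 1:
  Read off the nodal solution: V_5 = 8.996 V
Part 2:
  I_R14 = (V_4 - V_8)/R14 = (8.998 - 8.996)/43000 = 0.00000003703 A
  Magnitude: I_R14 = 0.00000003703 A
Part 3:
  I_R8 = (V_9 - V_10)/R8 = (8.996 - 8.736)/1500 = 0.0001737 A
  P_R8 = I_R8² × R8 = (0.0001737)² × 1500 = 0.00004523 W

Final answers:
1. V_5 = 8.996 V
2. I_R14 = 3.703e-08 A
3. P_R8 = 4.523e-05 W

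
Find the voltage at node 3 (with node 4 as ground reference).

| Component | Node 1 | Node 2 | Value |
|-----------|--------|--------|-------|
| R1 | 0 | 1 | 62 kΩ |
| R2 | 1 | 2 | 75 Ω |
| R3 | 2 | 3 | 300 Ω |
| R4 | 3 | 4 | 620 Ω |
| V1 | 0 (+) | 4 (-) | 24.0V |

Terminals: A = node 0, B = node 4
Nodal analysis, taking node 4 as the 0 V reference.
Source V1 fixes V_0 = 24 V.
KCL at each unknown node (sum of currents leaving = 0; resistances in Ω):
  Node 1: (V_1 - 24)/62000 + (V_1 - V_2)/75 = 0
  Node 2: (V_2 - V_1)/75 + (V_2 - V_3)/300 = 0
  Node 3: (V_3 - V_2)/300 + (V_3 - 0)/620 = 0
Collecting terms (coefficients in siemens):
  0.01335·V_1 - 0.01333·V_2 = 0.0003871
  0.01667·V_2 - 0.01333·V_1 - 0.003333·V_3 = 0
  0.004946·V_3 - 0.003333·V_2 = 0
Solving these 3 simultaneous equations (Gaussian elimination) gives:
  V_1 = 0.3791 V, V_2 = 0.3505 V, V_3 = 0.2362 V
The requested potential is V_3 = 0.2362 V.

Final answer: V_3 = 0.2362 V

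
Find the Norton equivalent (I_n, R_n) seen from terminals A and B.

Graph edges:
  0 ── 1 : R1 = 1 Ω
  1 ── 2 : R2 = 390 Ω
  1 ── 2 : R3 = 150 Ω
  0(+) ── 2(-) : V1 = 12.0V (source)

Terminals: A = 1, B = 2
Find the Thévenin equivalent first; then I_n = V_th/R_th and R_n = R_th.
Step 1 — V_th is the open-circuit voltage V_A - V_B (nothing connected across the terminals).
Nodal analysis, taking node 2 as the 0 V reference.
Source V1 fixes V_0 = 12 V.
KCL at each unknown node (sum of currents leaving = 0; resistances in Ω):
  Node 1: (V_1 - 12)/1 + (V_1 - 0)/390 + (V_1 - 0)/150 = 0
Collecting terms: 1.009 × V_1 = 12  =>  V_1 = 11.89 V
V_th = V_1 - V_2 = 11.89 - 0 = 11.89 V
Step 2 — R_th: zero the source — replace V1 by a short circuit (node 2 merges into node 0) — and find the resistance seen between A (node 1) and B (node 0).
Reduce the network between node 1 (A) and node 0 (B) by series/parallel combination:
  Rp1 = R1 ‖ R2 ‖ R3 (parallel, all between nodes 0 and 1) = 1/(1/1 + 1/390 + 1/150) = 0.9909 Ω
R_th = 0.9909 Ω
I_n = V_th/R_th = 11.89/0.9909 = 12 A, and R_n = R_th = 0.9909 Ω

Final answer: I_n = 12 A, R_n = 0.9909 Ω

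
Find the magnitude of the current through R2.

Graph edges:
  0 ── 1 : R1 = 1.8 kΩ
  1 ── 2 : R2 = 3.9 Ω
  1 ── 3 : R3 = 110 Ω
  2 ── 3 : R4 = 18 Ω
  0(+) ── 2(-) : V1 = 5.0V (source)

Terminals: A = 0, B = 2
Nodal analysis, taking node 2 as the 0 V reference.
Source V1 fixes V_0 = 5 V.
KCL at each unknown node (sum of currents leaving = 0; resistances in Ω):
  Node 1: (V_1 - 5)/1800 + (V_1 - 0)/3.9 + (V_1 - V_3)/110 = 0
  Node 3: (V_3 - V_1)/110 + (V_3 - 0)/18 = 0
Collecting terms (coefficients in siemens):
  0.2661·V_1 - 0.009091·V_3 = 0.002778
  0.06465·V_3 - 0.009091·V_1 = 0
Determinant D = (0.2661)(0.06465) - (-0.009091)(-0.009091) = 0.01712
V_1 = [(0.002778)(0.06465) - (-0.009091)(0)]/D = 0.01049 V
V_3 = [(0.2661)(0) - (0.002778)(-0.009091)]/D = 0.001475 V
I_R2 = (V_1 - V_2)/R2 = (0.01049 - 0)/3.9 = 0.00269 A
|I_R2| = 0.00269 A

Final answer: |I_R2| = 0.00269 A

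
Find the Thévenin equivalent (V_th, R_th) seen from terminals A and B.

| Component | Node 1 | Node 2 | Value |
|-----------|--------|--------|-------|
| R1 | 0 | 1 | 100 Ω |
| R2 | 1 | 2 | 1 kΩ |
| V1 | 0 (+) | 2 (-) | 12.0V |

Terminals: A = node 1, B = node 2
Step 1 — V_th is the open-circuit voltage V_A - V_B (nothing connected across the terminals).
Nodal analysis, taking node 2 as the 0 V reference.
Source V1 fixes V_0 = 12 V.
KCL at each unknown node (sum of currents leaving = 0; resistances in Ω):
  Node 1: (V_1 - 12)/100 + (V_1 - 0)/1000 = 0
Collecting terms: 0.011 × V_1 = 0.12  =>  V_1 = 10.91 V
V_th = V_1 - V_2 = 10.91 - 0 = 10.91 V
Step 2 — R_th: zero the source — replace V1 by a short circuit (node 2 merges into node 0) — and find the resistance seen between A (node 1) and B (node 0).
Reduce the network between node 1 (A) and node 0 (B) by series/parallel combination:
  Rp1 = R1 ‖ R2 (parallel, both between nodes 0 and 1) = 1/(1/100 + 1/1000) = 90.91 Ω
R_th = 90.91 Ω

Final answer: V_th = 10.91 V, R_th = 90.91 Ω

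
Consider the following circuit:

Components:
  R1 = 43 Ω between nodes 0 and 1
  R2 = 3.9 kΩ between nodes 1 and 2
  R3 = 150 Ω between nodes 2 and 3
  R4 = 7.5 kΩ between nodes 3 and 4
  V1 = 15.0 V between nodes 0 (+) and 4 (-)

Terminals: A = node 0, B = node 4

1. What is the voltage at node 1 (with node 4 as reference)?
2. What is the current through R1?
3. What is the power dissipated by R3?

Nodal analysis, taking node 4 as the 0 V reference.
Source V1 fixes V_0 = 15 V.
KCL at each unknown node (sum of currents leaving = 0; resistances in Ω):
  Node 1: (V_1 - 15)/43 + (V_1 - V_2)/3900 = 0
  Node 2: (V_2 - V_1)/3900 + (V_2 - V_3)/150 = 0
  Node 3: (V_3 - V_2)/150 + (V_3 - 0)/7500 = 0
Collecting terms (coefficients in siemens):
  0.02351·V_1 - 0.0002564·V_2 = 0.3488
  0.006923·V_2 - 0.0002564·V_1 - 0.006667·V_3 = 0
  0.0068·V_3 - 0.006667·V_2 = 0
Solving these 3 simultaneous equations (Gaussian elimination) gives:
  V_1 = 14.94 V, V_2 = 9.898 V, V_3 = 9.704 V
Part 1:
  Read off the nodal solution: V_1 = 14.94 V
Part 2:
  I_R1 = (V_0 - V_1)/R1 = (15 - 14.94)/43 = 0.001294 A
  Magnitude: I_R1 = 0.001294 A
Part 3:
  I_R3 = (V_2 - V_3)/R3 = (9.898 - 9.704)/150 = 0.001294 A
  P_R3 = I_R3² × R3 = (0.001294)² × 150 = 0.0002511 W

Final answers:
1. V_1 = 14.94 V
2. I_R1 = 0.001294 A
3. P_R3 = 0.0002511 W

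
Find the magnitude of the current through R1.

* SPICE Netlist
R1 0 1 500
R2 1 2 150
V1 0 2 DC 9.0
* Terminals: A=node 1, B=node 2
Nodal analysis, taking node 2 as the 0 V reference.
Source V1 fixes V_0 = 9 V.
KCL at each unknown node (sum of currents leaving = 0; resistances in Ω):
  Node 1: (V_1 - 9)/500 + (V_1 - 0)/150 = 0
Collecting terms: 0.008667 × V_1 = 0.018  =>  V_1 = 2.077 V
I_R1 = (V_0 - V_1)/R1 = (9 - 2.077)/500 = 0.01385 A
|I_R1| = 0.01385 A

Final answer: |I_R1| = 0.01385 A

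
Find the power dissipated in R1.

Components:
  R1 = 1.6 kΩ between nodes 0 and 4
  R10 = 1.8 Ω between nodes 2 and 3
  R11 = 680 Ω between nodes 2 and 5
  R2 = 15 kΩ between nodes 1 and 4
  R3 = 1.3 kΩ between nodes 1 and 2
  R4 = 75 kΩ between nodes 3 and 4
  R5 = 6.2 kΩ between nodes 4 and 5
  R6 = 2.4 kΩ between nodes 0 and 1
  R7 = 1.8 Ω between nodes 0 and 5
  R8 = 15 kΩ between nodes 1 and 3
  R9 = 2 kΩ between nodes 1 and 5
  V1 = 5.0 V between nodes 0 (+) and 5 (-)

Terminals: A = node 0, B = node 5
Nodal analysis, taking node 5 as the 0 V reference.
Source V1 fixes V_0 = 5 V.
KCL at each unknown node (sum of currents leaving = 0; resistances in Ω):
  Node 1: (V_1 - V_4)/15000 + (V_1 - V_2)/1300 + (V_1 - 5)/2400 + (V_1 - V_3)/15000 + (V_1 - 0)/2000 = 0
  Node 2: (V_2 - V_1)/1300 + (V_2 - V_3)/1.8 + (V_2 - 0)/680 = 0
  Node 3: (V_3 - V_4)/75000 + (V_3 - V_1)/15000 + (V_3 - V_2)/1.8 = 0
  Node 4: (V_4 - 5)/1600 + (V_4 - V_1)/15000 + (V_4 - V_3)/75000 + (V_4 - 0)/6200 = 0
Collecting terms (coefficients in siemens):
  0.001819·V_1 - 0.0007692·V_2 - 0.00006667·V_3 - 0.00006667·V_4 = 0.002083
  0.5578·V_2 - 0.0007692·V_1 - 0.5556·V_3 = 0
  0.5556·V_3 - 0.00006667·V_1 - 0.5556·V_2 - 0.00001333·V_4 = 0
  0.0008663·V_4 - 0.00006667·V_1 - 0.00001333·V_3 = 0.003125
Solving these 4 simultaneous equations (Gaussian elimination) gives:
  V_1 = 1.548 V, V_2 = 0.5793 V, V_3 = 0.5795 V, V_4 = 3.735 V
I_R1 = (V_0 - V_4)/R1 = (5 - 3.735)/1600 = 0.0007904 A
P_R1 = I_R1² × R1 = (0.0007904)² × 1600 = 0.0009995 W

Final answer: 0.0009995 W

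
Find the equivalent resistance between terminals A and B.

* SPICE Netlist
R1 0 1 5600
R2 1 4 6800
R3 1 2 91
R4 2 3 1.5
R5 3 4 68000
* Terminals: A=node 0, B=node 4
Reduce the network between node 0 (A) and node 4 (B) by series/parallel combination:
  Rs1 = R3 + R4 (series, joined only at node 2) = 91 + 1.5 = 92.5 Ω
  Rs2 = R5 + Rs1 (series, joined only at node 3) = 68000 + 92.5 = 68090 Ω
  Rp1 = R2 ‖ Rs2 (parallel, both between nodes 1 and 4) = 1/(1/6800 + 1/68090) = 6183 Ω
  Rs3 = R1 + Rp1 (series, joined only at node 1) = 5600 + 6183 = 11780 Ω
R_eq = 11.78 kΩ

Final answer: 11.78 kΩ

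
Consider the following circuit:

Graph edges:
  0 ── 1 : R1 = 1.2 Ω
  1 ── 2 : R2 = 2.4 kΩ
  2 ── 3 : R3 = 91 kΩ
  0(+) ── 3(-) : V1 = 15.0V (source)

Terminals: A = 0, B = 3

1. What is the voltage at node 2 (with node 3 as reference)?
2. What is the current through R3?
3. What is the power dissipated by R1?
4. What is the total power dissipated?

Nodal analysis, taking node 3 as the 0 V reference.
Source V1 fixes V_0 = 15 V.
KCL at each unknown node (sum of currents leaving = 0; resistances in Ω):
  Node 1: (V_1 - 15)/1.2 + (V_1 - V_2)/2400 = 0
  Node 2: (V_2 - V_1)/2400 + (V_2 - 0)/91000 = 0
Collecting terms (coefficients in siemens):
  0.8337·V_1 - 0.0004167·V_2 = 12.5
  0.0004277·V_2 - 0.0004167·V_1 = 0
Determinant D = (0.8337)(0.0004277) - (-0.0004167)(-0.0004167) = 0.0003564
V_1 = [(12.5)(0.0004277) - (-0.0004167)(0)]/D = 15 V
V_2 = [(0.8337)(0) - (12.5)(-0.0004167)]/D = 14.61 V
Part 1:
  Read off the nodal solution: V_2 = 14.61 V
Part 2:
  I_R3 = (V_2 - V_3)/R3 = (14.61 - 0)/91000 = 0.0001606 A
  Magnitude: I_R3 = 0.0001606 A
Part 3:
  I_R1 = (V_0 - V_1)/R1 = (15 - 15)/1.2 = 0.0001606 A
  P_R1 = I_R1² × R1 = (0.0001606)² × 1.2 = 0.00000003095 W
Part 4:
  Power in each resistor, P = (ΔV)²/R:
    P_R1 = (15 - 15)²/1.2 = 0.00000003095 W
    P_R2 = (15 - 14.61)²/2400 = 0.0000619 W
    P_R3 = (14.61 - 0)²/91000 = 0.002347 W
  P_total = P_R1 + P_R2 + P_R3 = 0.002409 W

Final answers:
1. V_2 = 14.61 V
2. I_R3 = 0.0001606 A
3. P_R1 = 3.095e-08 W
4. P_total = 0.002409 W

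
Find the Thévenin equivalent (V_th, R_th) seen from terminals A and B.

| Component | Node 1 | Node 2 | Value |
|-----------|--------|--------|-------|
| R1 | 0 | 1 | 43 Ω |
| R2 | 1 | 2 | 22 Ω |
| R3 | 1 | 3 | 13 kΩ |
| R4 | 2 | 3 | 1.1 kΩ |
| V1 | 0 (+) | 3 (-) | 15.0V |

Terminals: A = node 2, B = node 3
Step 1 — V_th is the open-circuit voltage V_A - V_B (nothing connected across the terminals).
Nodal analysis, taking node 3 as the 0 V reference.
Source V1 fixes V_0 = 15 V.
KCL at each unknown node (sum of currents leaving = 0; resistances in Ω):
  Node 1: (V_1 - 15)/43 + (V_1 - V_2)/22 + (V_1 - 0)/13000 = 0
  Node 2: (V_2 - V_1)/22 + (V_2 - 0)/1100 = 0
Collecting terms (coefficients in siemens):
  0.06879·V_1 - 0.04545·V_2 = 0.3488
  0.04636·V_2 - 0.04545·V_1 = 0
Determinant D = (0.06879)(0.04636) - (-0.04545)(-0.04545) = 0.001123
V_1 = [(0.3488)(0.04636) - (-0.04545)(0)]/D = 14.4 V
V_2 = [(0.06879)(0) - (0.3488)(-0.04545)]/D = 14.12 V
V_th = V_2 - V_3 = 14.12 - 0 = 14.12 V
Step 2 — R_th: zero the source — replace V1 by a short circuit (node 3 merges into node 0) — and find the resistance seen between A (node 2) and B (node 0).
Reduce the network between node 2 (A) and node 0 (B) by series/parallel combination:
  Rp1 = R1 ‖ R3 (parallel, both between nodes 0 and 1) = 1/(1/43 + 1/13000) = 42.86 Ω
  Rs1 = R2 + Rp1 (series, joined only at node 1) = 22 + 42.86 = 64.86 Ω
  Rp2 = R4 ‖ Rs1 (parallel, both between nodes 0 and 2) = 1/(1/1100 + 1/64.86) = 61.25 Ω
R_th = 61.25 Ω

Final answer: V_th = 14.12 V, R_th = 61.25 Ω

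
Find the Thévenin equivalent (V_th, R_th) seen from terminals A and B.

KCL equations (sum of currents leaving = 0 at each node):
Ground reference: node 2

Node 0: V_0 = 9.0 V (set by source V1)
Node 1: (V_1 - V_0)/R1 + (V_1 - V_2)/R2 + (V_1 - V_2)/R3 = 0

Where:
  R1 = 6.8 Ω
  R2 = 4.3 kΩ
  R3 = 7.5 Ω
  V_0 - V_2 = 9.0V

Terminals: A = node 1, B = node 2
Step 1 — V_th is the open-circuit voltage V_A - V_B (nothing connected across the terminals).
Nodal analysis, taking node 2 as the 0 V reference.
Source V1 fixes V_0 = 9 V.
KCL at each unknown node (sum of currents leaving = 0; resistances in Ω):
  Node 1: (V_1 - 9)/6.8 + (V_1 - 0)/4300 + (V_1 - 0)/7.5 = 0
Collecting terms: 0.2806 × V_1 = 1.324  =>  V_1 = 4.716 V
V_th = V_1 - V_2 = 4.716 - 0 = 4.716 V
Step 2 — R_th: zero the source — replace V1 by a short circuit (node 2 merges into node 0) — and find the resistance seen between A (node 1) and B (node 0).
Reduce the network between node 1 (A) and node 0 (B) by series/parallel combination:
  Rp1 = R1 ‖ R2 ‖ R3 (parallel, all between nodes 0 and 1) = 1/(1/6.8 + 1/4300 + 1/7.5) = 3.563 Ω
R_th = 3.563 Ω

Final answer: V_th = 4.716 V, R_th = 3.563 Ω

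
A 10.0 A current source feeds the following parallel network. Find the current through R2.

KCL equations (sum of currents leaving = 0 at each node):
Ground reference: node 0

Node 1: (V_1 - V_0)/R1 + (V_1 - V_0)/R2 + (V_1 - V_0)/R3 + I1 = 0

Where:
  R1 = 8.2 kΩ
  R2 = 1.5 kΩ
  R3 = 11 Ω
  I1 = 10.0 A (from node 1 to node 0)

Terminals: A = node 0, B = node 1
All resistors sit directly between nodes 0 and 1, so they are in parallel and share one voltage V; the full source current 10 A splits among them.
1/R_par = 1/8200 + 1/1500 + 1/11 = 0.0917 S  =>  R_par = 10.91 Ω
V = I × R_par = 10 × 10.91 = 109.1 V
I_R2 = V/R2 = 109.1/1500 = 0.0727 A

Final answer: 0.0727 A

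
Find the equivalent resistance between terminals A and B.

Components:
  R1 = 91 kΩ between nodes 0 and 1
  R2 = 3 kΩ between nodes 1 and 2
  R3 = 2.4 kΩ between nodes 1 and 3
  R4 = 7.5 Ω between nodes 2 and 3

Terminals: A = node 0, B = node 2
Reduce the network between node 0 (A) and node 2 (B) by series/parallel combination:
  Rs1 = R3 + R4 (series, joined only at node 3) = 2400 + 7.5 = 2408 Ω
  Rp1 = R2 ‖ Rs1 (parallel, both between nodes 1 and 2) = 1/(1/3000 + 1/2408) = 1336 Ω
  Rs2 = R1 + Rp1 (series, joined only at node 1) = 91000 + 1336 = 92340 Ω
R_eq = 92.34 kΩ

Final answer: 92.34 kΩ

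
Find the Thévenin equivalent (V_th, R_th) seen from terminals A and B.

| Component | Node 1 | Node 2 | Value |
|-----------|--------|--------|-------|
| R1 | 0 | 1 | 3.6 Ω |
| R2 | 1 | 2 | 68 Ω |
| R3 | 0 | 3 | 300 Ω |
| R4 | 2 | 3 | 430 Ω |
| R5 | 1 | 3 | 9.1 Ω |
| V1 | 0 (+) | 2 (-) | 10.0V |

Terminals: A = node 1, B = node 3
Step 1 — V_th is the open-circuit voltage V_A - V_B (nothing connected across the terminals).
Nodal analysis, taking node 2 as the 0 V reference.
Source V1 fixes V_0 = 10 V.
KCL at each unknown node (sum of currents leaving = 0; resistances in Ω):
  Node 1: (V_1 - 10)/3.6 + (V_1 - 0)/68 + (V_1 - V_3)/9.1 = 0
  Node 3: (V_3 - 10)/300 + (V_3 - 0)/430 + (V_3 - V_1)/9.1 = 0
Collecting terms (coefficients in siemens):
  0.4024·V_1 - 0.1099·V_3 = 2.778
  0.1155·V_3 - 0.1099·V_1 = 0.03333
Determinant D = (0.4024)(0.1155) - (-0.1099)(-0.1099) = 0.03442
V_1 = [(2.778)(0.1155) - (-0.1099)(0.03333)]/D = 9.432 V
V_3 = [(0.4024)(0.03333) - (2.778)(-0.1099)]/D = 9.259 V
V_th = V_1 - V_3 = 9.432 - 9.259 = 0.1734 V
Step 2 — R_th: zero the source — replace V1 by a short circuit (node 2 merges into node 0) — and find the resistance seen between A (node 1) and B (node 3).
Reduce the network between node 1 (A) and node 3 (B) by series/parallel combination:
  Rp1 = R1 ‖ R2 (parallel, both between nodes 0 and 1) = 1/(1/3.6 + 1/68) = 3.419 Ω
  Rp2 = R3 ‖ R4 (parallel, both between nodes 0 and 3) = 1/(1/300 + 1/430) = 176.7 Ω
  Rs1 = Rp1 + Rp2 (series, joined only at node 0) = 3.419 + 176.7 = 180.1 Ω
  Rp3 = R5 ‖ Rs1 (parallel, both between nodes 1 and 3) = 1/(1/9.1 + 1/180.1) = 8.662 Ω
R_th = 8.662 Ω

Final answer: V_th = 0.1734 V, R_th = 8.662 Ω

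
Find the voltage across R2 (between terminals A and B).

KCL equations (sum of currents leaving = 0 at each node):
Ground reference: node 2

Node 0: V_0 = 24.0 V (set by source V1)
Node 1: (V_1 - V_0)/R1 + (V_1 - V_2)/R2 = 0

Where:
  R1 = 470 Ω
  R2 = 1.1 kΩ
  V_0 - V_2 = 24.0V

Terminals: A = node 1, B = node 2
R1 and R2 are in series across V1 (node 0 → node 1 → node 2), and the output A–B is taken across R2, so this is a voltage divider.
Series current: I = V1/(R1 + R2) = 24/(470 + 1100) = 24/1570 = 0.01529 A
V_R2 = I × R2 = V1 × R2/(R1 + R2) = 24 × 1100/1570 = 16.82 V

Final answer: 16.82 V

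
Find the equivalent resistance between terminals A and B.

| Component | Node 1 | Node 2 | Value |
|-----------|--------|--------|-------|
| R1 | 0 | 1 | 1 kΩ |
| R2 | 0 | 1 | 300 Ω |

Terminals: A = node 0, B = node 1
Reduce the network between node 0 (A) and node 1 (B) by series/parallel combination:
  Rp1 = R1 ‖ R2 (parallel, both between nodes 0 and 1) = 1/(1/1000 + 1/300) = 230.8 Ω
R_eq = 230.8 Ω

Final answer: 230.8 Ω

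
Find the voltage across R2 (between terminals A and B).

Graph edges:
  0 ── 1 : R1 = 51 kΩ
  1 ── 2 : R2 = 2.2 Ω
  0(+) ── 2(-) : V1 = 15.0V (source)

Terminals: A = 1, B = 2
R1 and R2 are in series across V1 (node 0 → node 1 → node 2), and the output A–B is taken across R2, so this is a voltage divider.
Series current: I = V1/(R1 + R2) = 15/(51000 + 2.2) = 15/51000 = 0.0002941 A
V_R2 = I × R2 = V1 × R2/(R1 + R2) = 15 × 2.2/51000 = 0.000647 V

Final answer: 0.000647 V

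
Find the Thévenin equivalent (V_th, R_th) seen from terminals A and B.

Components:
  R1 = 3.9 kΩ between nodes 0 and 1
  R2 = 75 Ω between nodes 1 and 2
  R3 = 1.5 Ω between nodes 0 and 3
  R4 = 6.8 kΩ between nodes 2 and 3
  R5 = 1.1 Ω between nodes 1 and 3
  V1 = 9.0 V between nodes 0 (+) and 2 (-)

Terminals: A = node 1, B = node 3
Step 1 — V_th is the open-circuit voltage V_A - V_B (nothing connected across the terminals).
Nodal analysis, taking node 2 as the 0 V reference.
Source V1 fixes V_0 = 9 V.
KCL at each unknown node (sum of currents leaving = 0; resistances in Ω):
  Node 1: (V_1 - 9)/3900 + (V_1 - 0)/75 + (V_1 - V_3)/1.1 = 0
  Node 3: (V_3 - 9)/1.5 + (V_3 - 0)/6800 + (V_3 - V_1)/1.1 = 0
Collecting terms (coefficients in siemens):
  0.9227·V_1 - 0.9091·V_3 = 0.002308
  1.576·V_3 - 0.9091·V_1 = 6
Determinant D = (0.9227)(1.576) - (-0.9091)(-0.9091) = 0.6276
V_1 = [(0.002308)(1.576) - (-0.9091)(6)]/D = 8.697 V
V_3 = [(0.9227)(6) - (0.002308)(-0.9091)]/D = 8.824 V
V_th = V_1 - V_3 = 8.697 - 8.824 = -0.1275 V
Step 2 — R_th: zero the source — replace V1 by a short circuit (node 2 merges into node 0) — and find the resistance seen between A (node 1) and B (node 3).
Reduce the network between node 1 (A) and node 3 (B) by series/parallel combination:
  Rp1 = R1 ‖ R2 (parallel, both between nodes 0 and 1) = 1/(1/3900 + 1/75) = 73.58 Ω
  Rp2 = R3 ‖ R4 (parallel, both between nodes 0 and 3) = 1/(1/1.5 + 1/6800) = 1.5 Ω
  Rs1 = Rp1 + Rp2 (series, joined only at node 0) = 73.58 + 1.5 = 75.08 Ω
  Rp3 = R5 ‖ Rs1 (parallel, both between nodes 1 and 3) = 1/(1/1.1 + 1/75.08) = 1.084 Ω
R_th = 1.084 Ω

Final answer: V_th = -0.1275 V, R_th = 1.084 Ω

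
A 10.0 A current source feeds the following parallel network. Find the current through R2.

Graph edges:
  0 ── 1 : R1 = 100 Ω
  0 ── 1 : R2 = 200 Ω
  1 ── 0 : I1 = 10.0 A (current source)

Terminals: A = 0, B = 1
All resistors sit directly between nodes 0 and 1, so they are in parallel and share one voltage V; the full source current 10 A splits among them.
1/R_par = 1/100 + 1/200 = 0.015 S  =>  R_par = 66.67 Ω
V = I × R_par = 10 × 66.67 = 666.7 V
I_R2 = V/R2 = 666.7/200 = 3.333 A

Final answer: 3.333 A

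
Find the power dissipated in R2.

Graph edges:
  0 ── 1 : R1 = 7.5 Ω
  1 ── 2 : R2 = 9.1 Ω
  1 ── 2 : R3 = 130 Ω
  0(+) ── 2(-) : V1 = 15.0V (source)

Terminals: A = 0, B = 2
Nodal analysis, taking node 2 as the 0 V reference.
Source V1 fixes V_0 = 15 V.
KCL at each unknown node (sum of currents leaving = 0; resistances in Ω):
  Node 1: (V_1 - 15)/7.5 + (V_1 - 0)/9.1 + (V_1 - 0)/130 = 0
Collecting terms: 0.2509 × V_1 = 2  =>  V_1 = 7.971 V
I_R2 = (V_1 - V_2)/R2 = (7.971 - 0)/9.1 = 0.8759 A
P_R2 = I_R2² × R2 = (0.8759)² × 9.1 = 6.982 W

Final answer: 6.982 W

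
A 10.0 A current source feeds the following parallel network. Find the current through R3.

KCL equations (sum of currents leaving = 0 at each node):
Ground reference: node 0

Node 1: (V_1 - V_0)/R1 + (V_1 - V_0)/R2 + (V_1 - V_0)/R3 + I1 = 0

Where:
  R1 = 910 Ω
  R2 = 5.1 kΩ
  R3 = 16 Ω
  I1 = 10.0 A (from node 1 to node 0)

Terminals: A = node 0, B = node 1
All resistors sit directly between nodes 0 and 1, so they are in parallel and share one voltage V; the full source current 10 A splits among them.
1/R_par = 1/910 + 1/5100 + 1/16 = 0.06379 S  =>  R_par = 15.68 Ω
V = I × R_par = 10 × 15.68 = 156.8 V
I_R3 = V/R3 = 156.8/16 = 9.797 A

Final answer: 9.797 A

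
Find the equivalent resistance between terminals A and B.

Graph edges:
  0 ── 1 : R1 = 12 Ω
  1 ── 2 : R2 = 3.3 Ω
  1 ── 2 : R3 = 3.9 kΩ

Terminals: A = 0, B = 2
Reduce the network between node 0 (A) and node 2 (B) by series/parallel combination:
  Rp1 = R2 ‖ R3 (parallel, both between nodes 1 and 2) = 1/(1/3.3 + 1/3900) = 3.297 Ω
  Rs1 = R1 + Rp1 (series, joined only at node 1) = 12 + 3.297 = 15.3 Ω
R_eq = 15.3 Ω

Final answer: 15.3 Ω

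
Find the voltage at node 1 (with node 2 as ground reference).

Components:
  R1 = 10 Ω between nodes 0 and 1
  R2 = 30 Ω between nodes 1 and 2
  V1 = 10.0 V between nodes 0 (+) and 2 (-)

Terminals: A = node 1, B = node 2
Nodal analysis, taking node 2 as the 0 V reference.
Source V1 fixes V_0 = 10 V.
KCL at each unknown node (sum of currents leaving = 0; resistances in Ω):
  Node 1: (V_1 - 10)/10 + (V_1 - 0)/30 = 0
Collecting terms: 0.1333 × V_1 = 1  =>  V_1 = 7.5 V
The requested potential is V_1 = 7.5 V.

Final answer: V_1 = 7.5 V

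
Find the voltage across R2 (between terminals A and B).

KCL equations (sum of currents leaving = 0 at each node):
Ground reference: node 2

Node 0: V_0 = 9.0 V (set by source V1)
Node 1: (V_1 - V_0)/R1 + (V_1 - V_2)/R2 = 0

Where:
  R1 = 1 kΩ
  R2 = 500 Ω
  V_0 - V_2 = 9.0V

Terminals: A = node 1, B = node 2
R1 and R2 are in series across V1 (node 0 → node 1 → node 2), and the output A–B is taken across R2, so this is a voltage divider.
Series current: I = V1/(R1 + R2) = 9/(1000 + 500) = 9/1500 = 0.006 A
V_R2 = I × R2 = V1 × R2/(R1 + R2) = 9 × 500/1500 = 3 V

Final answer: 3 V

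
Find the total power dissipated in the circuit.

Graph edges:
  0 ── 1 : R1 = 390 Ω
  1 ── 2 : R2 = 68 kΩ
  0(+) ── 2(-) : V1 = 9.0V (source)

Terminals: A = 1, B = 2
Nodal analysis, taking node 2 as the 0 V reference.
Source V1 fixes V_0 = 9 V.
KCL at each unknown node (sum of currents leaving = 0; resistances in Ω):
  Node 1: (V_1 - 9)/390 + (V_1 - 0)/68000 = 0
Collecting terms: 0.002579 × V_1 = 0.02308  =>  V_1 = 8.949 V
Power in each resistor, P = (ΔV)²/R:
  P_R1 = (9 - 8.949)²/390 = 0.000006754 W
  P_R2 = (8.949 - 0)²/68000 = 0.001178 W
P_total = P_R1 + P_R2 = 0.001184 W

Final answer: 0.001184 W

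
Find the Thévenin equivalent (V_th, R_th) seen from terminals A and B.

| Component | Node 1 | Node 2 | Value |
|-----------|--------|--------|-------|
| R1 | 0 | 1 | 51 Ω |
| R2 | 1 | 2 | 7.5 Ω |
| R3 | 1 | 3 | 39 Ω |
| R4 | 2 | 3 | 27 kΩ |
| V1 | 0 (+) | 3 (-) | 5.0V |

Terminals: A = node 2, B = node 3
Step 1 — V_th is the open-circuit voltage V_A - V_B (nothing connected across the terminals).
Nodal analysis, taking node 3 as the 0 V reference.
Source V1 fixes V_0 = 5 V.
KCL at each unknown node (sum of currents leaving = 0; resistances in Ω):
  Node 1: (V_1 - 5)/51 + (V_1 - V_2)/7.5 + (V_1 - 0)/39 = 0
  Node 2: (V_2 - V_1)/7.5 + (V_2 - 0)/27000 = 0
Collecting terms (coefficients in siemens):
  0.1786·V_1 - 0.1333·V_2 = 0.09804
  0.1334·V_2 - 0.1333·V_1 = 0
Determinant D = (0.1786)(0.1334) - (-0.1333)(-0.1333) = 0.00604
V_1 = [(0.09804)(0.1334) - (-0.1333)(0)]/D = 2.165 V
V_2 = [(0.1786)(0) - (0.09804)(-0.1333)]/D = 2.164 V
V_th = V_2 - V_3 = 2.164 - 0 = 2.164 V
Step 2 — R_th: zero the source — replace V1 by a short circuit (node 3 merges into node 0) — and find the resistance seen between A (node 2) and B (node 0).
Reduce the network between node 2 (A) and node 0 (B) by series/parallel combination:
  Rp1 = R1 ‖ R3 (parallel, both between nodes 0 and 1) = 1/(1/51 + 1/39) = 22.1 Ω
  Rs1 = R2 + Rp1 (series, joined only at node 1) = 7.5 + 22.1 = 29.6 Ω
  Rp2 = R4 ‖ Rs1 (parallel, both between nodes 0 and 2) = 1/(1/27000 + 1/29.6) = 29.57 Ω
R_th = 29.57 Ω

Final answer: V_th = 2.164 V, R_th = 29.57 Ω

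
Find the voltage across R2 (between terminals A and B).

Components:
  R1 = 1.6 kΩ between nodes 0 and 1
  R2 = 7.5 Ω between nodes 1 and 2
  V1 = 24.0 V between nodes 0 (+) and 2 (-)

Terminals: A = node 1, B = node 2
R1 and R2 are in series across V1 (node 0 → node 1 → node 2), and the output A–B is taken across R2, so this is a voltage divider.
Series current: I = V1/(R1 + R2) = 24/(1600 + 7.5) = 24/1608 = 0.01493 A
V_R2 = I × R2 = V1 × R2/(R1 + R2) = 24 × 7.5/1608 = 0.112 V

Final answer: 0.112 V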